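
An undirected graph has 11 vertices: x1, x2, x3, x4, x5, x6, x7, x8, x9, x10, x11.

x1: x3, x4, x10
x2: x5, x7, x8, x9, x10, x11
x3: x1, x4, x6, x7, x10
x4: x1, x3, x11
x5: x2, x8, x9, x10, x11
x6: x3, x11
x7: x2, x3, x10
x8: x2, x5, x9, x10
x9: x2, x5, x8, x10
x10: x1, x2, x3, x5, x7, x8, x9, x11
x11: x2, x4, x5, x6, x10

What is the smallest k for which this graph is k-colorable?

5

x2, x5, x8, x9, x10 form a clique, so at least 5 colors are needed.
A valid assignment using 5 colors: x1=3, x2=2, x3=2, x4=1, x5=3, x6=1, x7=3, x8=4, x9=5, x10=1, x11=4. No two adjacent vertices share a color.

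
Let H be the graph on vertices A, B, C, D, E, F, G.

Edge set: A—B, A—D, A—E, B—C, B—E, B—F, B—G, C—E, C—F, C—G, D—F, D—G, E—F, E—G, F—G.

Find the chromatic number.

5

B, C, E, F, G form a clique, so at least 5 colors are needed.
5 colors suffice: color red → {A, F}; color blue → {G}; color green → {B, D}; color yellow → {E}; color purple → {C}. Each edge has distinct colors on its endpoints.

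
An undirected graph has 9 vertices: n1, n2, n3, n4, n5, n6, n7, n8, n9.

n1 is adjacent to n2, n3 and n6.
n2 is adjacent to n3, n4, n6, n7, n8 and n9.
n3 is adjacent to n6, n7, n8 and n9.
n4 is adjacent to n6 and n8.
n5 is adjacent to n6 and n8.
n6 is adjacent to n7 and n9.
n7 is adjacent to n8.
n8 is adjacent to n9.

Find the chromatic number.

n2, n3, n7, n8 form a clique, so at least 4 colors are needed.
4 colors suffice: n1=4, n2=1, n3=3, n4=3, n5=1, n6=2, n7=4, n8=2, n9=4. No two adjacent vertices share a color.

4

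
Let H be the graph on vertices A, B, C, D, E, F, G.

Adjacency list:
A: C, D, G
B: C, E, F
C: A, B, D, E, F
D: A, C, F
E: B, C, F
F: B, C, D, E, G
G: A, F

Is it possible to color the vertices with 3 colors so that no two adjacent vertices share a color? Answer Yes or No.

No

B, C, E, F form a clique, so at least 4 colors are needed.
So 3 colors are not enough.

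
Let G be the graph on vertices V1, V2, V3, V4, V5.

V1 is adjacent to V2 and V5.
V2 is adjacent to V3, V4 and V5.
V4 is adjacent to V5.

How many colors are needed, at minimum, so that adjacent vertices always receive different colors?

3

V2, V4, V5 are mutually adjacent, so at least 3 colors are needed.
3 colors suffice: color 1 → {V2}; color 2 → {V3, V5}; color 3 → {V1, V4}. Each edge has distinct colors on its endpoints.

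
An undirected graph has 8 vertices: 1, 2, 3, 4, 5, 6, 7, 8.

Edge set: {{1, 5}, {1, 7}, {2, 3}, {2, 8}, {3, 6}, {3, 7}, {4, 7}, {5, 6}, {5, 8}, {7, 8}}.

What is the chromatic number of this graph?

3

The cycle 5-6-3-7-1-5 has odd length 5, so it cannot be 2-colored; at least 3 colors are needed.
3 colors suffice: color red → {2, 5, 7}; color blue → {1, 3, 4, 8}; color green → {6}. Each edge has distinct colors on its endpoints.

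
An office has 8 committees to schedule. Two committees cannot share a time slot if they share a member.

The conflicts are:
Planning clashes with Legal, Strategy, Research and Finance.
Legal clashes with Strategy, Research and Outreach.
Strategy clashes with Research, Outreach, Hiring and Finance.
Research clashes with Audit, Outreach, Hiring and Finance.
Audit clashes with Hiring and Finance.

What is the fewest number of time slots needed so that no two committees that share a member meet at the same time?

4

Planning, Legal, Strategy, Research pairwise conflict, so at least 4 time slots are needed.
4 time slots suffice: time slot 1 → {Research}; time slot 2 → {Strategy, Audit}; time slot 3 → {Planning, Outreach, Hiring}; time slot 4 → {Legal, Finance}. Every pair that conflicts lands in different time slots.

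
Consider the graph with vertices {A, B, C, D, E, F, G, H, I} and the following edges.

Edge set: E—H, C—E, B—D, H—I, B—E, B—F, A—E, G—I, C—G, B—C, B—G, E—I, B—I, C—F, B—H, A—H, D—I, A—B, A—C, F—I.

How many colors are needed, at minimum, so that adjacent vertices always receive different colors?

A, B, C, E are pairwise adjacent (a clique of size 4), so at least 4 colors are needed.
4 colors suffice: color 1 → {B}; color 2 → {A, I}; color 3 → {C, D, H}; color 4 → {E, F, G}. No two adjacent vertices share a color.

4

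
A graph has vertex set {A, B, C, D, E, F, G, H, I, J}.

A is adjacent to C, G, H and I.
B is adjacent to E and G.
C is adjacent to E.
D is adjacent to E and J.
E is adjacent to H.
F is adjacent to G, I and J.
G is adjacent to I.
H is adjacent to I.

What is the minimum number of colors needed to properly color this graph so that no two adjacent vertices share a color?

3

A, G, I are pairwise adjacent, so at least 3 colors are needed.
3 colors suffice: color red → {C, G, H, J}; color blue → {A, E, F}; color green → {B, D, I}. Each edge has distinct colors on its endpoints.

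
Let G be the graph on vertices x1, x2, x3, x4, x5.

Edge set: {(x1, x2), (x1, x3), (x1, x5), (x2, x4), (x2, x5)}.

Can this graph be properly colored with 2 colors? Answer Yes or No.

x1, x2, x5 are pairwise adjacent, so at least 3 colors are needed.
So 2 colors are not enough.

No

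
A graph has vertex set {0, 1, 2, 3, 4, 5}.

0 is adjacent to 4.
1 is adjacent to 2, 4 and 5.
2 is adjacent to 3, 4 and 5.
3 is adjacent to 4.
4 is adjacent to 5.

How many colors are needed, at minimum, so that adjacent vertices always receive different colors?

4

1, 2, 4, 5 are pairwise adjacent (a clique of size 4), so at least 4 colors are needed.
4 colors suffice: color a → {4}; color b → {0, 2}; color c → {3, 5}; color d → {1}. Every edge joins two different colors.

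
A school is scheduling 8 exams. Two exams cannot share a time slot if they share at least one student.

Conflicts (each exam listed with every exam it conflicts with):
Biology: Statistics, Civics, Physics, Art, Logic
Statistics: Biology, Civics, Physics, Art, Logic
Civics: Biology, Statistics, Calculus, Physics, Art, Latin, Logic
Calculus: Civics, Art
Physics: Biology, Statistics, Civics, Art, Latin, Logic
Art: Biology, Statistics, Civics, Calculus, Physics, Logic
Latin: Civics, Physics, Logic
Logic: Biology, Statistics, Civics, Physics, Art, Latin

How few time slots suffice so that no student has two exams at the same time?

Biology, Statistics, Civics, Physics, Art, Logic pairwise conflict, so at least 6 time slots are needed.
6 time slots suffice: time slot 1 → {Civics}; time slot 2 → {Art, Latin}; time slot 3 → {Calculus, Physics}; time slot 4 → {Logic}; time slot 5 → {Biology}; time slot 6 → {Statistics}. Every pair that conflicts lands in different time slots.

6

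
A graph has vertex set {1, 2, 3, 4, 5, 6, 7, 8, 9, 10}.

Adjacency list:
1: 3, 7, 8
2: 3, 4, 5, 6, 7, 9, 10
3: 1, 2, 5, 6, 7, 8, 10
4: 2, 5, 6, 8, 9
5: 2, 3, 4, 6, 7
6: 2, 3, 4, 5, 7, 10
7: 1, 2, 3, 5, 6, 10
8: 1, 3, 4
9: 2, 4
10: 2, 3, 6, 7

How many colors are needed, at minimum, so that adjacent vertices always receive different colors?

2, 3, 5, 6, 7 are mutually adjacent (a clique of size 5), so at least 5 colors are needed.
5 colors suffice: 1=c, 2=a, 3=b, 4=b, 5=e, 6=c, 7=d, 8=a, 9=c, 10=e. Every edge joins two different colors.

5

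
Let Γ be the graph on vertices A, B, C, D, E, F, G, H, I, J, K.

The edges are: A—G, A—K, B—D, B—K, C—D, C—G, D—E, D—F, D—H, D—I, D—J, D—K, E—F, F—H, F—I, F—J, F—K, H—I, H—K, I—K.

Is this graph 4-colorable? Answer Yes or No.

No

D, F, H, I, K are pairwise adjacent (a clique of size 5), so at least 5 colors are needed.
So 4 colors are not enough.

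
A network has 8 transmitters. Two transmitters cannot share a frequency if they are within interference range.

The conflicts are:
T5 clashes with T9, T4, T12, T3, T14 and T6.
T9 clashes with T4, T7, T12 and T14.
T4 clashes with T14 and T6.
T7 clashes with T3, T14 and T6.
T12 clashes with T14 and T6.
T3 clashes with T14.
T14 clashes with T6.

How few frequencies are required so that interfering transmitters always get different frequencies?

T5, T9, T12, T14 all conflict with each other, so at least 4 frequencies are needed.
A valid assignment using 4 frequencies: T5=2, T9=3, T4=4, T7=2, T12=4, T3=3, T14=1, T6=3. No two conflicting transmitters share a frequency.

4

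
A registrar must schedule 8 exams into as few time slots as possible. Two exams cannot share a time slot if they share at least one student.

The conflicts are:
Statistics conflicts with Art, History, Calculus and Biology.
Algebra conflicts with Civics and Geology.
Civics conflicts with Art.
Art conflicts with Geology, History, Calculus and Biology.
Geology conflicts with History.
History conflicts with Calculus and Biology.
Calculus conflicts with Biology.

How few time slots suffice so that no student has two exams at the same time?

Statistics, Art, History, Calculus, Biology are mutually in conflict, so at least 5 time slots are needed.
Using 5 time slots: Statistics=4, Algebra=1, Civics=2, Art=1, Geology=3, History=2, Calculus=3, Biology=5. No two conflicting exams share a time slot.

5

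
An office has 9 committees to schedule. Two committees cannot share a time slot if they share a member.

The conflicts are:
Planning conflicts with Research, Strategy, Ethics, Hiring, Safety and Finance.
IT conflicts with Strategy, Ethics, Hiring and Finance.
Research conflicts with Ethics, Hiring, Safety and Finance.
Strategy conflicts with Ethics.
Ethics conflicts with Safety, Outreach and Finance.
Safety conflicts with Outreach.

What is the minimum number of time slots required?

4

Planning, Research, Ethics, Safety pairwise conflict, so at least 4 time slots are needed.
Using 4 time slots: Planning=2, IT=2, Research=3, Strategy=3, Ethics=1, Hiring=1, Safety=4, Outreach=2, Finance=4. Every pair that conflicts lands in different time slots.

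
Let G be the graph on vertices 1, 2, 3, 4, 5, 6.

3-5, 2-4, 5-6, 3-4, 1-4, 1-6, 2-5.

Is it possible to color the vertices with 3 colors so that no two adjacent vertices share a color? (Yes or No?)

The chromatic number is 3. The cycle 4-2-5-6-1-4 has odd length 5, so it cannot be 2-colored; at least 3 colors are needed.
A valid assignment using 3 colors: 1=blue, 2=blue, 3=blue, 4=red, 5=red, 6=green.
That is already a proper 3-coloring.

Yes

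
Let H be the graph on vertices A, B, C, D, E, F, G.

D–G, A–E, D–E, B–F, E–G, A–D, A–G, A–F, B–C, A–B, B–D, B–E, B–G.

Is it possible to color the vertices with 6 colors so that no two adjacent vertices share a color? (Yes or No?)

The chromatic number is 5. A, B, D, E, G form a clique, so at least 5 colors are needed.
One proper 5-coloring: A=blue, B=red, C=blue, D=green, E=yellow, F=green, G=purple.
Since 6 ≥ 5, a proper 6-coloring certainly exists.

Yes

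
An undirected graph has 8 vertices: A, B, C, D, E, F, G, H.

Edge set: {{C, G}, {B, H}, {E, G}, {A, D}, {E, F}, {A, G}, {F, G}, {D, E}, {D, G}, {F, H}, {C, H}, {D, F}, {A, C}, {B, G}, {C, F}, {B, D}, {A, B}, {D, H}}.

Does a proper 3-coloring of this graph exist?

No

A, B, D, G are pairwise adjacent (a clique of size 4), so at least 4 colors are needed.
So 3 colors are not enough.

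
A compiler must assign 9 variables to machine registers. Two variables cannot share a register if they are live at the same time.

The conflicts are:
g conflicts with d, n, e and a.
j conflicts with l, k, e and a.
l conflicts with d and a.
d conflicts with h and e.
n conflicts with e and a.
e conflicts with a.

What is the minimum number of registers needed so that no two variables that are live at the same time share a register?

4

g, n, e, a are mutually in conflict, so at least 4 registers are needed.
4 registers suffice: register 1 → {l, k, h, e}; register 2 → {d, a}; register 3 → {g, j}; register 4 → {n}. Each listed conflict is separated.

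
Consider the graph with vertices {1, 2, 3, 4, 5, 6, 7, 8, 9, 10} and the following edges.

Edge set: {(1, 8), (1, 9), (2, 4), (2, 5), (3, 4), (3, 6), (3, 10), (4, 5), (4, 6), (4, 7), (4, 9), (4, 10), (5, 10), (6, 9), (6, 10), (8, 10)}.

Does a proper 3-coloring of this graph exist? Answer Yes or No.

3, 4, 6, 10 are pairwise adjacent (a clique of size 4), so at least 4 colors are needed.
So 3 colors are not enough.

No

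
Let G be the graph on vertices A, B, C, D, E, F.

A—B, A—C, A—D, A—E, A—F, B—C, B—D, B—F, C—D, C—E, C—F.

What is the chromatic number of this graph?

4

A, B, C, F form a clique, so at least 4 colors are needed.
4 colors suffice: color red → {A}; color blue → {C}; color green → {B, E}; color yellow → {D, F}. No two adjacent vertices share a color.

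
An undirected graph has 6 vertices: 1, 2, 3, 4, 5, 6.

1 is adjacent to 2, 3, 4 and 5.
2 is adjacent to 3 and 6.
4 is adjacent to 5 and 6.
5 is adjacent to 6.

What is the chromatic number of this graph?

3

1, 2, 3 are pairwise adjacent, so at least 3 colors are needed.
3 colors suffice: color red → {1, 6}; color blue → {2, 4}; color green → {3, 5}. Each edge has distinct colors on its endpoints.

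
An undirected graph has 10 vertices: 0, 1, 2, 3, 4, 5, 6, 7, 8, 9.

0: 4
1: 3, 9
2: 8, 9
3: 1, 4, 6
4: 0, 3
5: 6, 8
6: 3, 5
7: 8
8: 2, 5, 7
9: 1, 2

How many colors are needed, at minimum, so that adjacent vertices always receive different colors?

The cycle 6-3-1-9-2-8-5-6 has odd length 7, so it cannot be 2-colored; at least 3 colors are needed.
3 colors suffice: 0=red, 1=blue, 2=blue, 3=red, 4=blue, 5=blue, 6=green, 7=blue, 8=red, 9=red. Every edge joins two different colors.

3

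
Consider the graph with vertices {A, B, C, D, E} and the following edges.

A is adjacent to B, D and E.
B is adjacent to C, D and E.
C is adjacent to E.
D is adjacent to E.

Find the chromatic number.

4

A, B, D, E are pairwise adjacent (a clique of size 4), so at least 4 colors are needed.
4 colors suffice: color 1 → {E}; color 2 → {B}; color 3 → {A, C}; color 4 → {D}. Each edge has distinct colors on its endpoints.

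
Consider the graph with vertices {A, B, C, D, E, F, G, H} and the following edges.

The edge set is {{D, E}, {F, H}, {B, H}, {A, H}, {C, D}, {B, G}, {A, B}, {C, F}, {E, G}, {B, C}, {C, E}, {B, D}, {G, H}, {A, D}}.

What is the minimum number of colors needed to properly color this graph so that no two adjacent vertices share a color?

3

A, B, D form a triangle, so at least 3 colors are needed.
3 colors suffice: color 1 → {B, E, F}; color 2 → {D, H}; color 3 → {A, C, G}. No two adjacent vertices share a color.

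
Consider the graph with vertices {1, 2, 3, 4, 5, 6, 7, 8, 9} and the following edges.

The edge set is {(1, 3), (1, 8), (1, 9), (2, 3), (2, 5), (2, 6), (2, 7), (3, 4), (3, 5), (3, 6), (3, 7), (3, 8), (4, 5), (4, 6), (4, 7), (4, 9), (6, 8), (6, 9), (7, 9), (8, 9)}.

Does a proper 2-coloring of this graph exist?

3, 4, 7 are mutually adjacent, so at least 3 colors are needed.
So 2 colors are not enough.

No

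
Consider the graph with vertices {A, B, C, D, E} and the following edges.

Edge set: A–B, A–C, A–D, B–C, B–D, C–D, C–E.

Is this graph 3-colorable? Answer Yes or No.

No

A, B, C, D are pairwise adjacent (a clique of size 4), so at least 4 colors are needed.
So 3 colors are not enough.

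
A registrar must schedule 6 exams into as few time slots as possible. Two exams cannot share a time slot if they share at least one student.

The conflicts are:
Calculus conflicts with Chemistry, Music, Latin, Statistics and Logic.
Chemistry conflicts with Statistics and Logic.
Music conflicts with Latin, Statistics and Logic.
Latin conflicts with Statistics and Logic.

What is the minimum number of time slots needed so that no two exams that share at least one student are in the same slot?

Calculus, Music, Latin, Statistics all conflict with each other, so at least 4 time slots are needed.
4 time slots suffice: time slot 1 → {Calculus}; time slot 2 → {Statistics, Logic}; time slot 3 → {Chemistry, Latin}; time slot 4 → {Music}. Each listed conflict is separated.

4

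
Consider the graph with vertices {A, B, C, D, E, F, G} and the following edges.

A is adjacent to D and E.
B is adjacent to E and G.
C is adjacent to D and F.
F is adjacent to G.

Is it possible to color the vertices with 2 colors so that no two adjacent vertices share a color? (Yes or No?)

No

The cycle F-G-B-E-A-D-C-F has odd length 7, so it cannot be 2-colored; at least 3 colors are needed.
So 2 colors are not enough.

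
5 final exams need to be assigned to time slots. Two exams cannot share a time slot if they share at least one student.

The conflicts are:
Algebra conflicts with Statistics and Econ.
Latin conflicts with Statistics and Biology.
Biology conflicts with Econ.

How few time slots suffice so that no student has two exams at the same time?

3

The cycle Algebra-Statistics-Latin-Biology-Econ-Algebra has odd length 5, so it cannot be 2-colored; at least 3 time slots are needed.
3 time slots suffice: time slot 1 → {Algebra, Latin}; time slot 2 → {Statistics, Econ}; time slot 3 → {Biology}. No two conflicting exams share a time slot.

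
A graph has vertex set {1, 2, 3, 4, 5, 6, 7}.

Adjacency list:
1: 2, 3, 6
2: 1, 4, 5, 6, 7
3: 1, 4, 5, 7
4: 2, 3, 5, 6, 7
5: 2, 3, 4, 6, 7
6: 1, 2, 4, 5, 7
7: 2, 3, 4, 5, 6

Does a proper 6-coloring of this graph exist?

Yes

The chromatic number is 5. 2, 4, 5, 6, 7 form a clique, so at least 5 colors are needed.
5 colors suffice: 1=c, 2=a, 3=a, 4=d, 5=e, 6=b, 7=c.
Since 6 ≥ 5, a proper 6-coloring certainly exists.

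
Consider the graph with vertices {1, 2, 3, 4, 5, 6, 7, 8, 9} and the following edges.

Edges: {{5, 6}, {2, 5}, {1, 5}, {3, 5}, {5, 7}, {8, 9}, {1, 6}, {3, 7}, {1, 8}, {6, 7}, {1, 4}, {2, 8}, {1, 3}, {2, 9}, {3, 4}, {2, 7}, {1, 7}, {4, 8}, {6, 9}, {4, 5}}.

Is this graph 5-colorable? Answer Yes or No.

The chromatic number is 4. 1, 3, 5, 7 form a clique, so at least 4 colors are needed.
One proper 4-coloring: 1=blue, 2=blue, 3=yellow, 4=green, 5=red, 6=yellow, 7=green, 8=red, 9=green.
Since 5 ≥ 4, a proper 5-coloring certainly exists.

Yes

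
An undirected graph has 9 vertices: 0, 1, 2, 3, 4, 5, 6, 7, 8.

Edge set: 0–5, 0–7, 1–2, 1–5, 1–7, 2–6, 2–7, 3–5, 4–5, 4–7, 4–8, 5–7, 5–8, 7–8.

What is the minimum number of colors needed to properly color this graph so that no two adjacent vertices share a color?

4, 5, 7, 8 form a clique, so at least 4 colors are needed.
4 colors suffice: color red → {3, 6, 7}; color blue → {2, 5}; color green → {0, 1, 4}; color yellow → {8}. Every edge joins two different colors.

4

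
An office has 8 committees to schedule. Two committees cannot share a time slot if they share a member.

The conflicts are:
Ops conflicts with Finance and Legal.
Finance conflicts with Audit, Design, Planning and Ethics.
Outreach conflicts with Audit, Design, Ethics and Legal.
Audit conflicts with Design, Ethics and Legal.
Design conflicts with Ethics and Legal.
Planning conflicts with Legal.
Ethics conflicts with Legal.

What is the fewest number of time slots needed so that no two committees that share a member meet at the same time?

5

Outreach, Audit, Design, Ethics, Legal all conflict with each other, so at least 5 time slots are needed.
A valid assignment using 5 time slots: Ops=2, Finance=1, Outreach=5, Audit=3, Design=4, Planning=2, Ethics=2, Legal=1. Every pair that conflicts lands in different time slots.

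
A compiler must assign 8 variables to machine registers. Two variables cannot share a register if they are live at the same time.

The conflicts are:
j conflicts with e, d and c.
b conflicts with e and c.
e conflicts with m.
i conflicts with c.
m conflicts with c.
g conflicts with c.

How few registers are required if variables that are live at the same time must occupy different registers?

2

e and m conflict, so at least 2 registers are needed.
2 registers suffice: register 1 → {e, d, c}; register 2 → {j, b, i, m, g}. Each listed conflict is separated.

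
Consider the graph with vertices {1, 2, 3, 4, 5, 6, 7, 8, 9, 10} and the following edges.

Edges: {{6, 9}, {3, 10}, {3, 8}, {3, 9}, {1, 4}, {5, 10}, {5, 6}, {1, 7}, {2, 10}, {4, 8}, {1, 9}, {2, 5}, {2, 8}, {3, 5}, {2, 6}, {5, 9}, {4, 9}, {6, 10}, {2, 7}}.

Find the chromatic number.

2, 5, 6, 10 form a clique, so at least 4 colors are needed.
4 colors suffice: color red → {4, 5, 7}; color blue → {2, 9}; color green → {1, 3, 6}; color yellow → {8, 10}. Each edge has distinct colors on its endpoints.

4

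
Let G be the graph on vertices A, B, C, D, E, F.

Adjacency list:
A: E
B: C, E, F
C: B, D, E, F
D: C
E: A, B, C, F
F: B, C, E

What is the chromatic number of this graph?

B, C, E, F form a clique, so at least 4 colors are needed.
4 colors suffice: color 1 → {A, C}; color 2 → {D, E}; color 3 → {B}; color 4 → {F}. Each edge has distinct colors on its endpoints.

4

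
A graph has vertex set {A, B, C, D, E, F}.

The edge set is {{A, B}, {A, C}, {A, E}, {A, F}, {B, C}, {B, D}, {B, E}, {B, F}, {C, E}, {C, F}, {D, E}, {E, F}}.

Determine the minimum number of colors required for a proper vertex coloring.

A, B, C, E, F are mutually adjacent (a clique of size 5), so at least 5 colors are needed.
A valid assignment using 5 colors: A=5, B=1, C=4, D=3, E=2, F=3. Each edge has distinct colors on its endpoints.

5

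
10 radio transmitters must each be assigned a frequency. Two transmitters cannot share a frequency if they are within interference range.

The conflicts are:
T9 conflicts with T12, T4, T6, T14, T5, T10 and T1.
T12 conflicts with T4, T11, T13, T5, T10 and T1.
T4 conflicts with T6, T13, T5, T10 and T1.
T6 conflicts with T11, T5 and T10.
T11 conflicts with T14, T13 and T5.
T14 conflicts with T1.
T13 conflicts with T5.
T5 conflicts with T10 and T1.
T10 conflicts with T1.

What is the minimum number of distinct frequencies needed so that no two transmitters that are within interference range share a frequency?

T9, T12, T4, T5, T10, T1 pairwise conflict, so at least 6 frequencies are needed.
Using 6 frequencies: T9=3, T12=2, T4=4, T6=2, T11=3, T14=1, T13=5, T5=1, T10=6, T1=5. Each listed conflict is separated.

6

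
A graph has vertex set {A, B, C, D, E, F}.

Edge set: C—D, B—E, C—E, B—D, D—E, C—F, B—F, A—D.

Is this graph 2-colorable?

B, D, E are pairwise adjacent, so at least 3 colors are needed.
So 2 colors are not enough.

No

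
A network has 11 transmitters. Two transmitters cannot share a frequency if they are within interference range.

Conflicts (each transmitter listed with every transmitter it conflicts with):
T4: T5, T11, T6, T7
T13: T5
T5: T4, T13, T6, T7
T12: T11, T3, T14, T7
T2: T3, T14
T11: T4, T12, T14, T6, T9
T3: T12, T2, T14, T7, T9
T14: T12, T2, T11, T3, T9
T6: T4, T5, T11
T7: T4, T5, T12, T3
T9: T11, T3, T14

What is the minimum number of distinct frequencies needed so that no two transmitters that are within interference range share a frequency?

3

T12, T11, T14 are mutually in conflict, so at least 3 frequencies are needed.
A valid assignment using 3 frequencies: T4=3, T13=2, T5=1, T12=3, T2=3, T11=1, T3=1, T14=2, T6=2, T7=2, T9=3. Every pair that conflicts lands in different frequencies.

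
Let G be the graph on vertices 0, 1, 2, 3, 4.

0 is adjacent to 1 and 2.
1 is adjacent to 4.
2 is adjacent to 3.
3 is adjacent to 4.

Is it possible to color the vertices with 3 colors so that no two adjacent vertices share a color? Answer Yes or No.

The chromatic number is 3. The cycle 3-2-0-1-4-3 has odd length 5, so it cannot be 2-colored; at least 3 colors are needed.
3 colors suffice: color red → {0, 4}; color blue → {1, 2}; color green → {3}.
That is already a proper 3-coloring.

Yes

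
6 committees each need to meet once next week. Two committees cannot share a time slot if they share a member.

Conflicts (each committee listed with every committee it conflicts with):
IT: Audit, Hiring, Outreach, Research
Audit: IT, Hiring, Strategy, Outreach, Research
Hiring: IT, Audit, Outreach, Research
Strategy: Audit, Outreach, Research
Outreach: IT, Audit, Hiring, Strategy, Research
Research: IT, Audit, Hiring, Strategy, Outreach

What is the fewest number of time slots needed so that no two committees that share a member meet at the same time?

IT, Audit, Hiring, Outreach, Research pairwise conflict, so at least 5 time slots are needed.
Using 5 time slots: IT=4, Audit=1, Hiring=5, Strategy=4, Outreach=3, Research=2. No two conflicting committees share a time slot.

5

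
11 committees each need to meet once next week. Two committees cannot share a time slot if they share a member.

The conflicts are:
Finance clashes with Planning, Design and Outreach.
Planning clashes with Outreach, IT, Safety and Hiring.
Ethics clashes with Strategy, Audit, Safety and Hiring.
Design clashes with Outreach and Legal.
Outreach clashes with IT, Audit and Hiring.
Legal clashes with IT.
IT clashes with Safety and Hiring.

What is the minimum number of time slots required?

Planning, Outreach, IT, Hiring are mutually in conflict, so at least 4 time slots are needed.
4 time slots suffice: Finance=2, Planning=3, Ethics=1, Design=3, Outreach=1, Legal=1, IT=2, Strategy=2, Audit=2, Safety=4, Hiring=4. Each listed conflict is separated.

4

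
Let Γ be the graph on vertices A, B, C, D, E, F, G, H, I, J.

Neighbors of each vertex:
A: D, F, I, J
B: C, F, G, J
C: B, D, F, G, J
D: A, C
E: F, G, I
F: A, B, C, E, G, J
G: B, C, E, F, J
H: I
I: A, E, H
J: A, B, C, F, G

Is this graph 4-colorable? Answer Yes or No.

No

B, C, F, G, J are mutually adjacent (a clique of size 5), so at least 5 colors are needed.
So 4 colors are not enough.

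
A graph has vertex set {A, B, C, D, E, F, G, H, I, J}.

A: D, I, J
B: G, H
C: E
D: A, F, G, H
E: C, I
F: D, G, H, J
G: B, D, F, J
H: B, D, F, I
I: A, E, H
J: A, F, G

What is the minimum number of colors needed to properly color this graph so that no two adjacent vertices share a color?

3

D, F, H are pairwise adjacent, so at least 3 colors are needed.
3 colors suffice: color red → {A, E, G, H}; color blue → {B, C, D, I, J}; color green → {F}. Every edge joins two different colors.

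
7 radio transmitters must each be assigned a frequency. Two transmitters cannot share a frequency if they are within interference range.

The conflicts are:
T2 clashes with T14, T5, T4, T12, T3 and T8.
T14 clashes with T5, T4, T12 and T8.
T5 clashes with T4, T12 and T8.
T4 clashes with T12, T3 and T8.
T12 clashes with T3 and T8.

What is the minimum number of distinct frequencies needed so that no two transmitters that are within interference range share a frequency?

T2, T14, T5, T4, T12, T8 are mutually in conflict, so at least 6 frequencies are needed.
Using 6 frequencies: T2=3, T14=6, T5=4, T4=1, T12=2, T3=4, T8=5. Each listed conflict is separated.

6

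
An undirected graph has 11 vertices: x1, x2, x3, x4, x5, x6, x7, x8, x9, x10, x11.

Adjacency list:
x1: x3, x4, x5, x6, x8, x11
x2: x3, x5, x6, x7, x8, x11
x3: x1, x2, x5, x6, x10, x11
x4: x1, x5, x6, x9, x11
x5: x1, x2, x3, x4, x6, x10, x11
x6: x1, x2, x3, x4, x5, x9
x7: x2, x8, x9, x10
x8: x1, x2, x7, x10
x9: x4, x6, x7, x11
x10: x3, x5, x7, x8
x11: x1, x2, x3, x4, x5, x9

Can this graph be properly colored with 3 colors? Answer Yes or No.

x2, x3, x5, x6 are mutually adjacent (a clique of size 4), so at least 4 colors are needed.
So 3 colors are not enough.

No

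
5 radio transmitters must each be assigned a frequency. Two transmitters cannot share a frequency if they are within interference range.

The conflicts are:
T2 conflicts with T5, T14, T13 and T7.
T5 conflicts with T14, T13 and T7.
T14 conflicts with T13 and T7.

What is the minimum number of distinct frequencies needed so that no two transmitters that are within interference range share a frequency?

T2, T5, T14, T13 pairwise conflict, so at least 4 frequencies are needed.
4 frequencies suffice: frequency 1 → {T5}; frequency 2 → {T14}; frequency 3 → {T2}; frequency 4 → {T13, T7}. Each listed conflict is separated.

4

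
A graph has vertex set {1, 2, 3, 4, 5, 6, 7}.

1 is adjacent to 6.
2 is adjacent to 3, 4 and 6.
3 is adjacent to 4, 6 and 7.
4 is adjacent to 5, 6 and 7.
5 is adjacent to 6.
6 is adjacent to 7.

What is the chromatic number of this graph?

2, 3, 4, 6 are pairwise adjacent (a clique of size 4), so at least 4 colors are needed.
A valid assignment using 4 colors: 1=b, 2=d, 3=c, 4=b, 5=c, 6=a, 7=d. Each edge has distinct colors on its endpoints.

4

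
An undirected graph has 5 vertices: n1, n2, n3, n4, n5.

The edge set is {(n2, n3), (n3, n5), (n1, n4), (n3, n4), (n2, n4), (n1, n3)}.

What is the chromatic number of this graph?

n1, n3, n4 are pairwise adjacent, so at least 3 colors are needed.
3 colors suffice: color 1 → {n3}; color 2 → {n4, n5}; color 3 → {n1, n2}. Every edge joins two different colors.

3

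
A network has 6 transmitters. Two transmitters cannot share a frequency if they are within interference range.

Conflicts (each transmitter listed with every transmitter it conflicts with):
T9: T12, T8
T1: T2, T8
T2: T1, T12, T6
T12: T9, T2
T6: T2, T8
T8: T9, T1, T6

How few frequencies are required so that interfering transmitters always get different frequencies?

The cycle T8-T9-T12-T2-T6-T8 has odd length 5, so it cannot be 2-colored; at least 3 frequencies are needed.
3 frequencies suffice: T9=3, T1=2, T2=1, T12=2, T6=2, T8=1. No two conflicting transmitters share a frequency.

3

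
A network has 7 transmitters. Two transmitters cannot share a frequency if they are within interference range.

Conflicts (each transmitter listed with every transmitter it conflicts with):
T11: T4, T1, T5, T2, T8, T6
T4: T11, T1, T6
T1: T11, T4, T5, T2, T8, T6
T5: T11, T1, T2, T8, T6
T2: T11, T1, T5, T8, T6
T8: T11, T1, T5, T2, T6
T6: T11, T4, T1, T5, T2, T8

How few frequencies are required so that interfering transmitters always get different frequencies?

6

T11, T1, T5, T2, T8, T6 all conflict with each other, so at least 6 frequencies are needed.
6 frequencies suffice: frequency 1 → {T11}; frequency 2 → {T6}; frequency 3 → {T1}; frequency 4 → {T4, T2}; frequency 5 → {T5}; frequency 6 → {T8}. Every pair that conflicts lands in different frequencies.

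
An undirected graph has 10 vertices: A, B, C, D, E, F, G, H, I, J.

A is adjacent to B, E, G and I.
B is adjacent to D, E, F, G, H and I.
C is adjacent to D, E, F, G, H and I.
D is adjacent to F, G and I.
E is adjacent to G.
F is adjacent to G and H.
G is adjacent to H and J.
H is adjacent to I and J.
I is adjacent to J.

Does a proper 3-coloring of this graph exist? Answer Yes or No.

No

B, F, G, H are pairwise adjacent (a clique of size 4), so at least 4 colors are needed.
So 3 colors are not enough.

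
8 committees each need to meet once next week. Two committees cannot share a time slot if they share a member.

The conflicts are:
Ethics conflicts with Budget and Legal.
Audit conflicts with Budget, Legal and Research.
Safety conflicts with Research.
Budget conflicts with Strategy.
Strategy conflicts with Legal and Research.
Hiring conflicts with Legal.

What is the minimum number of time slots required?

Ethics and Budget conflict, so at least 2 time slots are needed.
2 time slots suffice: time slot 1 → {Budget, Legal, Research}; time slot 2 → {Ethics, Audit, Safety, Strategy, Hiring}. No two conflicting committees share a time slot.

2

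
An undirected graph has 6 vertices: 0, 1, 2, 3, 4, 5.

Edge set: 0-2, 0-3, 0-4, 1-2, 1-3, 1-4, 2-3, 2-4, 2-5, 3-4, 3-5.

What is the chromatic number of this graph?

1, 2, 3, 4 are pairwise adjacent (a clique of size 4), so at least 4 colors are needed.
One proper 4-coloring: 0=d, 1=d, 2=b, 3=a, 4=c, 5=c. No two adjacent vertices share a color.

4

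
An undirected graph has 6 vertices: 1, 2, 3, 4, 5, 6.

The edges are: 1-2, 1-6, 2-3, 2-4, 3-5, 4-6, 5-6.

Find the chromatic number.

The cycle 5-6-1-2-3-5 has odd length 5, so it cannot be 2-colored; at least 3 colors are needed.
3 colors suffice: color red → {2, 6}; color blue → {1, 3, 4}; color green → {5}. Each edge has distinct colors on its endpoints.

3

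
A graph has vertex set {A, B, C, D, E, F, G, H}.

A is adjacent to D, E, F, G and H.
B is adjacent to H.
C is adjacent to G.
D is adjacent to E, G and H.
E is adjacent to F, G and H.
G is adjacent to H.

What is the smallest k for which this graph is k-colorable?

5

A, D, E, G, H are pairwise adjacent (a clique of size 5), so at least 5 colors are needed.
A valid assignment using 5 colors: A=red, B=red, C=red, D=purple, E=green, F=blue, G=yellow, H=blue. Every edge joins two different colors.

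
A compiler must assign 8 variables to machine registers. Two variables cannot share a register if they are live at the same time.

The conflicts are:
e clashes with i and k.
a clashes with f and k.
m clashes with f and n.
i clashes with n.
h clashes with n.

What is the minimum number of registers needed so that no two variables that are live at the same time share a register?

The cycle m-n-i-e-k-a-f-m has odd length 7, so it cannot be 2-colored; at least 3 registers are needed.
A valid assignment using 3 registers: e=1, a=1, m=3, f=2, i=2, h=2, n=1, k=2. Each listed conflict is separated.

3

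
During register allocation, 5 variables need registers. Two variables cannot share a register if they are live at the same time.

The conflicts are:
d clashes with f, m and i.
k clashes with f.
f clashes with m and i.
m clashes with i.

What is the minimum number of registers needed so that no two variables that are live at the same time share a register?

d, f, m, i are mutually in conflict, so at least 4 registers are needed.
A valid assignment using 4 registers: d=4, k=2, f=1, m=2, i=3. Each listed conflict is separated.

4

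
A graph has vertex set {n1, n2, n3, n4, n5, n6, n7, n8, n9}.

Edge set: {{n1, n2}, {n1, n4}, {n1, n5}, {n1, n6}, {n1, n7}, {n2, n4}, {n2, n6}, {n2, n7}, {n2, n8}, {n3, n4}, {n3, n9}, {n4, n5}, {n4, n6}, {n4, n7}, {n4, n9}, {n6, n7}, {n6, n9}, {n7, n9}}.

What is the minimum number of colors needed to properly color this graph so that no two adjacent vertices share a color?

5

n1, n2, n4, n6, n7 form a clique, so at least 5 colors are needed.
5 colors suffice: n1=3, n2=4, n3=2, n4=1, n5=2, n6=5, n7=2, n8=1, n9=3. Every edge joins two different colors.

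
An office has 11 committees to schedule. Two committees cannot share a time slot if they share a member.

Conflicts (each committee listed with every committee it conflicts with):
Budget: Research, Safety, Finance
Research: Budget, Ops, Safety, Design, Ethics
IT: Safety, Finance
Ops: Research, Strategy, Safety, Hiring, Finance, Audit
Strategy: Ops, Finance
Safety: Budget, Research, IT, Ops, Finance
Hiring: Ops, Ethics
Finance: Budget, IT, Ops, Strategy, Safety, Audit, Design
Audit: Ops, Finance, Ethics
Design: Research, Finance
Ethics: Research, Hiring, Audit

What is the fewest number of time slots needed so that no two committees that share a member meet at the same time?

Budget, Safety, Finance all conflict with each other, so at least 3 time slots are needed.
Using 3 time slots: Budget=2, Research=1, IT=2, Ops=2, Strategy=3, Safety=3, Hiring=1, Finance=1, Audit=3, Design=2, Ethics=2. Each listed conflict is separated.

3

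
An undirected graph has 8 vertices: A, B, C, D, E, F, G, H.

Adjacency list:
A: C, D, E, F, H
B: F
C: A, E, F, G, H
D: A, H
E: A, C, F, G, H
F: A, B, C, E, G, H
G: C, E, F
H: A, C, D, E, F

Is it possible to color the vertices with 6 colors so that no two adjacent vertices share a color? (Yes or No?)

The chromatic number is 5. A, C, E, F, H are mutually adjacent (a clique of size 5), so at least 5 colors are needed.
5 colors suffice: A=purple, B=blue, C=green, D=red, E=yellow, F=red, G=blue, H=blue.
Since 6 ≥ 5, a proper 6-coloring certainly exists.

Yes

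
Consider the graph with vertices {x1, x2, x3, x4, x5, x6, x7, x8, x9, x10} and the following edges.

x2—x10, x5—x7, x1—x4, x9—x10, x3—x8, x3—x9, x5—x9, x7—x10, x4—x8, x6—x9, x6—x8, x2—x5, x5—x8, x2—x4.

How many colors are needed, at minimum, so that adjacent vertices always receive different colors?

2

x3 and x8 are adjacent, so at least 2 colors are needed.
One proper 2-coloring: x1=1, x2=1, x3=2, x4=2, x5=2, x6=2, x7=1, x8=1, x9=1, x10=2. No two adjacent vertices share a color.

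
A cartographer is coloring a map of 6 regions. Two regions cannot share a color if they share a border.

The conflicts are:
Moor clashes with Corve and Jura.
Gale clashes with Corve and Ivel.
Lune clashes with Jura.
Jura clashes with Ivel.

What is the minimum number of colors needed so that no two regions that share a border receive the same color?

3

The cycle Gale-Corve-Moor-Jura-Ivel-Gale has odd length 5, so it cannot be 2-colored; at least 3 colors are needed.
3 colors suffice: color 1 → {Gale, Jura}; color 2 → {Moor, Lune, Ivel}; color 3 → {Corve}. Every pair that conflicts lands in different colors.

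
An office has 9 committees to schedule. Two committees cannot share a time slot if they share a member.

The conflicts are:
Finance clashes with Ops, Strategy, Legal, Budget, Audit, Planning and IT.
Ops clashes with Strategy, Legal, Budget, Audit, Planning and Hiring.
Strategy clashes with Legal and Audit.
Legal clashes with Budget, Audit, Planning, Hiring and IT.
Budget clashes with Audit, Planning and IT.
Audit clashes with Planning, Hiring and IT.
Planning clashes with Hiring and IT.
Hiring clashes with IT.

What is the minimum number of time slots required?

6

Finance, Legal, Budget, Audit, Planning, IT pairwise conflict, so at least 6 time slots are needed.
Using 6 time slots: Finance=3, Ops=4, Strategy=5, Legal=2, Budget=6, Audit=1, Planning=5, Hiring=3, IT=4. Every pair that conflicts lands in different time slots.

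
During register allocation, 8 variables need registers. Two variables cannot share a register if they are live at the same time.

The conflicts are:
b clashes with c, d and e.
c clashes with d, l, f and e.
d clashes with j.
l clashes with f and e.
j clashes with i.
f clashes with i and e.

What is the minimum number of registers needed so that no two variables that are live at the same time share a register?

4

c, l, f, e are mutually in conflict, so at least 4 registers are needed.
4 registers suffice: register 1 → {c, i}; register 2 → {b, j, f}; register 3 → {d, e}; register 4 → {l}. Each listed conflict is separated.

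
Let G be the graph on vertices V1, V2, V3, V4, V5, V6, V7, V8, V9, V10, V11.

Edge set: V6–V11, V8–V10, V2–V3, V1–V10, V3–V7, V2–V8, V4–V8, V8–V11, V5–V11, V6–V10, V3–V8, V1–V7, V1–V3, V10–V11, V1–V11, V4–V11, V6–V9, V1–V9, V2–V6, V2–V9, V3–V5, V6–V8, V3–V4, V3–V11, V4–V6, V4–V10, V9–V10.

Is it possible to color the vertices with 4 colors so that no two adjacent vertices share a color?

V4, V6, V8, V10, V11 are pairwise adjacent (a clique of size 5), so at least 5 colors are needed.
So 4 colors are not enough.

No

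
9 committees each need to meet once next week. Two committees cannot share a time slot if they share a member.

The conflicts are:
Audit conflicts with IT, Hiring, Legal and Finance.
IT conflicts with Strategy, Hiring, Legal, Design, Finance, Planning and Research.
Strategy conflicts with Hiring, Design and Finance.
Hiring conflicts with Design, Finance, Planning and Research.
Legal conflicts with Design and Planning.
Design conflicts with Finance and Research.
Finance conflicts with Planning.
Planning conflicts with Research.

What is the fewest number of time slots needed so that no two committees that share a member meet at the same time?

IT, Strategy, Hiring, Design, Finance are mutually in conflict, so at least 5 time slots are needed.
5 time slots suffice: time slot 1 → {IT}; time slot 2 → {Hiring, Legal}; time slot 3 → {Finance, Research}; time slot 4 → {Audit, Design, Planning}; time slot 5 → {Strategy}. Each listed conflict is separated.

5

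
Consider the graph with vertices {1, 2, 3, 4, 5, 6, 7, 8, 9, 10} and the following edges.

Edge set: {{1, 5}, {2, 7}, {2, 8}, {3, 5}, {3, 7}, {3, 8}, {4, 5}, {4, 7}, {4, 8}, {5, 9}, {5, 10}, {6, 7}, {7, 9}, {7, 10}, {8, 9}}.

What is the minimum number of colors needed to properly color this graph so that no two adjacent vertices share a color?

8 and 9 are adjacent, so at least 2 colors are needed.
One proper 2-coloring: 1=b, 2=b, 3=b, 4=b, 5=a, 6=b, 7=a, 8=a, 9=b, 10=b. Each edge has distinct colors on its endpoints.

2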